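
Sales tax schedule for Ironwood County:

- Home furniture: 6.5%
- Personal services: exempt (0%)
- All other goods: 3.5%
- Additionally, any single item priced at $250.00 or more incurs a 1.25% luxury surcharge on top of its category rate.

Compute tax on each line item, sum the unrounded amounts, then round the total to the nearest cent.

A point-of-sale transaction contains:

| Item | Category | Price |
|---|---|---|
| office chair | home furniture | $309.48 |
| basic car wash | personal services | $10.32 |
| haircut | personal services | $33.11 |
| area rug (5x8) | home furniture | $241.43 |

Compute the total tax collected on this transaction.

Office chair $309.48: home furniture → 6.5% + 1.25% surcharge = 7.75% → $23.9847
Basic car wash $10.32: personal services → 0% → $0.00
Haircut $33.11: personal services → 0% → $0.00
Area rug (5x8) $241.43: home furniture → 6.5% → $15.69295
Unrounded tax sum = $39.67765 → $39.68

$39.68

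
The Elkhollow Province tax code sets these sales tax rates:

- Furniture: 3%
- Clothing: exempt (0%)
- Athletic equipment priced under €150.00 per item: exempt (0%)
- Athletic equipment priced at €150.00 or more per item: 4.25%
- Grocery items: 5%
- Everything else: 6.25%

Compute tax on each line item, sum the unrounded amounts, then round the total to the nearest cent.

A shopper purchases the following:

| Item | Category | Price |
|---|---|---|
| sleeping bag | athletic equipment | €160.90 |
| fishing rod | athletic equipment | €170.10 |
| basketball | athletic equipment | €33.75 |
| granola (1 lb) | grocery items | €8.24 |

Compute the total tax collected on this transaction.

Sleeping bag €160.90: athletic equipment, €150.00 or more → 4.25% → €6.83825
Fishing rod €170.10: athletic equipment, €150.00 or more → 4.25% → €7.22925
Basketball €33.75: athletic equipment, under €150.00 → 0% → €0.00
Granola (1 lb) €8.24: grocery items → 5% → €0.412
Unrounded tax sum = €14.4795 → €14.48

€14.48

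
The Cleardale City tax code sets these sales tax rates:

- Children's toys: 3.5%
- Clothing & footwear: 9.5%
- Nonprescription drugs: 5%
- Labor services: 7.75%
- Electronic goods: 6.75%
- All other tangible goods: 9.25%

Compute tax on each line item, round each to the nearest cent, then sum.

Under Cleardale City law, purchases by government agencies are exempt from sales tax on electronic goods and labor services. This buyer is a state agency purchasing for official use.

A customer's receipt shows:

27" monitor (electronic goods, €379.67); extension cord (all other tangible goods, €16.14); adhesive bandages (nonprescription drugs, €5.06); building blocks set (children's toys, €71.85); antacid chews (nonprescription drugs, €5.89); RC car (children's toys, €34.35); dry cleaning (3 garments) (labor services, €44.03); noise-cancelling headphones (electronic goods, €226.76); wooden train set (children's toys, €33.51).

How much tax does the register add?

€6.91

27" monitor €379.67: electronic goods, buyer-exempt → 0% → €0.00
Extension cord €16.14: all other tangible goods → 9.25% → €1.49
Adhesive bandages €5.06: nonprescription drugs → 5% → €0.25
Building blocks set €71.85: children's toys → 3.5% → €2.51
Antacid chews €5.89: nonprescription drugs → 5% → €0.29
RC car €34.35: children's toys → 3.5% → €1.20
Dry cleaning (3 garments) €44.03: labor services, buyer-exempt → 0% → €0.00
Noise-cancelling headphones €226.76: electronic goods, buyer-exempt → 0% → €0.00
Wooden train set €33.51: children's toys → 3.5% → €1.17
Total tax = €1.49 + €0.25 + €2.51 + €0.29 + €1.20 + €1.17 = €6.91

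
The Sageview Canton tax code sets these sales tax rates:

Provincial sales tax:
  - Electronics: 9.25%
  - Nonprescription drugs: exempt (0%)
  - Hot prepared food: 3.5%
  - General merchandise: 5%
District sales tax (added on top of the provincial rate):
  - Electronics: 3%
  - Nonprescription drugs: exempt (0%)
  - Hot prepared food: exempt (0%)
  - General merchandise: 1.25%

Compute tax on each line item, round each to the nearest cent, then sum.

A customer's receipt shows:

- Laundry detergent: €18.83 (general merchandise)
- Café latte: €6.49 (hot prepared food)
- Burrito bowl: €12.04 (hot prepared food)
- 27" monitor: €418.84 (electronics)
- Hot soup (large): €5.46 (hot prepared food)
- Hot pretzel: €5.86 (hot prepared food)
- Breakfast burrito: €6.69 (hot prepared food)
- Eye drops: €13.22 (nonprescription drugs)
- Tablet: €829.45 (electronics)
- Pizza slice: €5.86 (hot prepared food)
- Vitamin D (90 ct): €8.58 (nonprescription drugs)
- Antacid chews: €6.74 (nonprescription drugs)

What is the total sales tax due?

€155.59

Laundry detergent €18.83: general merchandise → 5% + 1.25% district = 6.25% → €1.18
Café latte €6.49: hot prepared food → 3.5% + 0% district = 3.5% → €0.23
Burrito bowl €12.04: hot prepared food → 3.5% + 0% district = 3.5% → €0.42
27" monitor €418.84: electronics → 9.25% + 3% district = 12.25% → €51.31
Hot soup (large) €5.46: hot prepared food → 3.5% + 0% district = 3.5% → €0.19
Hot pretzel €5.86: hot prepared food → 3.5% + 0% district = 3.5% → €0.21
Breakfast burrito €6.69: hot prepared food → 3.5% + 0% district = 3.5% → €0.23
Eye drops €13.22: nonprescription drugs → 0% + 0% district = 0% → €0.00
Tablet €829.45: electronics → 9.25% + 3% district = 12.25% → €101.61
Pizza slice €5.86: hot prepared food → 3.5% + 0% district = 3.5% → €0.21
Vitamin D (90 ct) €8.58: nonprescription drugs → 0% + 0% district = 0% → €0.00
Antacid chews €6.74: nonprescription drugs → 0% + 0% district = 0% → €0.00
Total tax = €1.18 + €0.23 + €0.42 + €51.31 + €0.19 + €0.21 + €0.23 + €101.61 + €0.21 = €155.59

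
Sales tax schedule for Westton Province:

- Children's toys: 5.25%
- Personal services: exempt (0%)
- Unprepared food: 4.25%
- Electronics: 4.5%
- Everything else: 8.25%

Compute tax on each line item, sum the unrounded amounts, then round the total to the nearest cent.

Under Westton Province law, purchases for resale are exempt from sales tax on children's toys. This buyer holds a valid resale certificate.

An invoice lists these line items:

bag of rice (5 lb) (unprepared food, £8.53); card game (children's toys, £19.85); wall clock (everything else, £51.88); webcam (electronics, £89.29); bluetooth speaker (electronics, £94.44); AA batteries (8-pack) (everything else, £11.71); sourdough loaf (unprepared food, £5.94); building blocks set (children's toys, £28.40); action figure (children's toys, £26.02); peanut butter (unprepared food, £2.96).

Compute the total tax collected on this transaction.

£14.25

Bag of rice (5 lb) £8.53: unprepared food → 4.25% → £0.362525
Card game £19.85: children's toys, buyer-exempt → 0% → £0.00
Wall clock £51.88: everything else → 8.25% → £4.2801
Webcam £89.29: electronics → 4.5% → £4.01805
Bluetooth speaker £94.44: electronics → 4.5% → £4.2498
AA batteries (8-pack) £11.71: everything else → 8.25% → £0.966075
Sourdough loaf £5.94: unprepared food → 4.25% → £0.25245
Building blocks set £28.40: children's toys, buyer-exempt → 0% → £0.00
Action figure £26.02: children's toys, buyer-exempt → 0% → £0.00
Peanut butter £2.96: unprepared food → 4.25% → £0.1258
Unrounded tax sum = £14.2548 → £14.25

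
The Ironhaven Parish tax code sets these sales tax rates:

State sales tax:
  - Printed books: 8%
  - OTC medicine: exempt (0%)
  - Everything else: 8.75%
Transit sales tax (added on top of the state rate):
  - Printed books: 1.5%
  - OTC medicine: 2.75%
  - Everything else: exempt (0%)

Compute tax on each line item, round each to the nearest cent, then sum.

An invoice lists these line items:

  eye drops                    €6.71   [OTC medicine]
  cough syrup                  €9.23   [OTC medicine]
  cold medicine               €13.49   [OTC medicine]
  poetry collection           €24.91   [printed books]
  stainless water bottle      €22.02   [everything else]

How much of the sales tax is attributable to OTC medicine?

Eye drops €6.71: OTC medicine → 0% + 2.75% transit = 2.75% → €0.18
Cough syrup €9.23: OTC medicine → 0% + 2.75% transit = 2.75% → €0.25
Cold medicine €13.49: OTC medicine → 0% + 2.75% transit = 2.75% → €0.37
Tax on OTC medicine = €0.18 + €0.25 + €0.37 = €0.80

€0.80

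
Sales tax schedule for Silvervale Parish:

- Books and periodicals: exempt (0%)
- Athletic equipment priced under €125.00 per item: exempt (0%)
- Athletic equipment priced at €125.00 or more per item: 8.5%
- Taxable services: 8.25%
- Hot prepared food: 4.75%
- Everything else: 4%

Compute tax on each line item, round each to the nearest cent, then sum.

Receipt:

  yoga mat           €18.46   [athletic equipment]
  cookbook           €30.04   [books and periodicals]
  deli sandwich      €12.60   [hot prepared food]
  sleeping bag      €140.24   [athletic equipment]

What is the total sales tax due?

€12.52

Yoga mat €18.46: athletic equipment, under €125.00 → 0% → €0.00
Cookbook €30.04: books and periodicals → 0% → €0.00
Deli sandwich €12.60: hot prepared food → 4.75% → €0.60
Sleeping bag €140.24: athletic equipment, €125.00 or more → 8.5% → €11.92
Total tax = €0.60 + €11.92 = €12.52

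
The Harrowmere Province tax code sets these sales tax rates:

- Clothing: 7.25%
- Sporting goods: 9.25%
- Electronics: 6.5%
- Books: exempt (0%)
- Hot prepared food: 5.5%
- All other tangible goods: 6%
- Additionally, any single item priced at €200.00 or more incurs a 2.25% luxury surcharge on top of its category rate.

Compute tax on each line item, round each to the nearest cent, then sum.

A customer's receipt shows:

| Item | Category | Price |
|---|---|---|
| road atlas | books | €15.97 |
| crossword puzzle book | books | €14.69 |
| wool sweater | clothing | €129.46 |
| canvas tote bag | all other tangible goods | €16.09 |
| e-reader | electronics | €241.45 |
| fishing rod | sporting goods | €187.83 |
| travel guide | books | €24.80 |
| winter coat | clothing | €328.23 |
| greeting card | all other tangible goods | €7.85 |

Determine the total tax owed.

€80.51

Road atlas €15.97: books → 0% → €0.00
Crossword puzzle book €14.69: books → 0% → €0.00
Wool sweater €129.46: clothing → 7.25% → €9.39
Canvas tote bag €16.09: all other tangible goods → 6% → €0.97
E-reader €241.45: electronics → 6.5% + 2.25% surcharge = 8.75% → €21.13
Fishing rod €187.83: sporting goods → 9.25% → €17.37
Travel guide €24.80: books → 0% → €0.00
Winter coat €328.23: clothing → 7.25% + 2.25% surcharge = 9.5% → €31.18
Greeting card €7.85: all other tangible goods → 6% → €0.47
Total tax = €9.39 + €0.97 + €21.13 + €17.37 + €31.18 + €0.47 = €80.51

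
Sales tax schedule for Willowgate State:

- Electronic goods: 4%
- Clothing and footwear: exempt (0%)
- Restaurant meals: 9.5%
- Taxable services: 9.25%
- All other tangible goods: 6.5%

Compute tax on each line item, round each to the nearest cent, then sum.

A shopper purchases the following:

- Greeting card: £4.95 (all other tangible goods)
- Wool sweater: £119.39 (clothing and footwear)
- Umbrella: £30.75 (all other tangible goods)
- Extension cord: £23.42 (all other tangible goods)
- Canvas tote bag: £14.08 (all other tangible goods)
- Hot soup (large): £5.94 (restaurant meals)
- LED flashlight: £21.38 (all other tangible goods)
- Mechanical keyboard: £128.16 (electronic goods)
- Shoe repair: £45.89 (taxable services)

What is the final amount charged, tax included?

£410.04

Greeting card £4.95: all other tangible goods → 6.5% → £0.32
Wool sweater £119.39: clothing and footwear → 0% → £0.00
Umbrella £30.75: all other tangible goods → 6.5% → £2.00
Extension cord £23.42: all other tangible goods → 6.5% → £1.52
Canvas tote bag £14.08: all other tangible goods → 6.5% → £0.92
Hot soup (large) £5.94: restaurant meals → 9.5% → £0.56
LED flashlight £21.38: all other tangible goods → 6.5% → £1.39
Mechanical keyboard £128.16: electronic goods → 4% → £5.13
Shoe repair £45.89: taxable services → 9.25% → £4.24
Subtotal = £393.96; tax = £16.08; total due = £410.04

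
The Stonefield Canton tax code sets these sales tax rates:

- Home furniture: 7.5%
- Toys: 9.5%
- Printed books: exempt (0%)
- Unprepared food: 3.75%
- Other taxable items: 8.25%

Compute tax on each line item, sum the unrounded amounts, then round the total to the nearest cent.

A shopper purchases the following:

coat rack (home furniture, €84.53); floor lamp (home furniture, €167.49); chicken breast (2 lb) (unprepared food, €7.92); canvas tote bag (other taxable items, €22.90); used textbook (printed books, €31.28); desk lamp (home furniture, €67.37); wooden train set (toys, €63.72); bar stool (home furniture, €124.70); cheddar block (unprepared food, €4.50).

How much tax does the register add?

€41.72

Coat rack €84.53: home furniture → 7.5% → €6.33975
Floor lamp €167.49: home furniture → 7.5% → €12.56175
Chicken breast (2 lb) €7.92: unprepared food → 3.75% → €0.297
Canvas tote bag €22.90: other taxable items → 8.25% → €1.88925
Used textbook €31.28: printed books → 0% → €0.00
Desk lamp €67.37: home furniture → 7.5% → €5.05275
Wooden train set €63.72: toys → 9.5% → €6.0534
Bar stool €124.70: home furniture → 7.5% → €9.3525
Cheddar block €4.50: unprepared food → 3.75% → €0.16875
Unrounded tax sum = €41.71515 → €41.72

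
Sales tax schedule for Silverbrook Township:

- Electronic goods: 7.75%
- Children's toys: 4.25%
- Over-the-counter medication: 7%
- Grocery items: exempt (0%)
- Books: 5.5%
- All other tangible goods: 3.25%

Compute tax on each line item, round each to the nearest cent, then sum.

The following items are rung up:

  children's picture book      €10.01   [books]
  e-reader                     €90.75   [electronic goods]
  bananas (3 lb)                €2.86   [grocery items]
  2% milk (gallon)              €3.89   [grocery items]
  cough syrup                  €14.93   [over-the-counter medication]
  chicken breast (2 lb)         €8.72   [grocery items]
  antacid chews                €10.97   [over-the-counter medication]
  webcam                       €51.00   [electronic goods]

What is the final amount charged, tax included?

Children's picture book €10.01: books → 5.5% → €0.55
E-reader €90.75: electronic goods → 7.75% → €7.03
Bananas (3 lb) €2.86: grocery items → 0% → €0.00
2% milk (gallon) €3.89: grocery items → 0% → €0.00
Cough syrup €14.93: over-the-counter medication → 7% → €1.05
Chicken breast (2 lb) €8.72: grocery items → 0% → €0.00
Antacid chews €10.97: over-the-counter medication → 7% → €0.77
Webcam €51.00: electronic goods → 7.75% → €3.95
Subtotal = €193.13; tax = €13.35; total due = €206.48

€206.48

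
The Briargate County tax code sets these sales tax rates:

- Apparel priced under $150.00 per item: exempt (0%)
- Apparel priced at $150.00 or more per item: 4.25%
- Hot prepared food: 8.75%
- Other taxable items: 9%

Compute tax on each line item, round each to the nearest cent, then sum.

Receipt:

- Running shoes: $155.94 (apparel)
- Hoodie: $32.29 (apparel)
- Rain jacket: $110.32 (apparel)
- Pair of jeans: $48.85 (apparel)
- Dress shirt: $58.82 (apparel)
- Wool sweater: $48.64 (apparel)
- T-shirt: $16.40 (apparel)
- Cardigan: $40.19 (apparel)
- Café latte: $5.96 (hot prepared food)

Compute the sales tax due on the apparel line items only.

$6.63

Running shoes $155.94: apparel, $150.00 or more → 4.25% → $6.63
Hoodie $32.29: apparel, under $150.00 → 0% → $0.00
Rain jacket $110.32: apparel, under $150.00 → 0% → $0.00
Pair of jeans $48.85: apparel, under $150.00 → 0% → $0.00
Dress shirt $58.82: apparel, under $150.00 → 0% → $0.00
Wool sweater $48.64: apparel, under $150.00 → 0% → $0.00
T-shirt $16.40: apparel, under $150.00 → 0% → $0.00
Cardigan $40.19: apparel, under $150.00 → 0% → $0.00
Tax on apparel = $6.63 + $0.00 + $0.00 + $0.00 + $0.00 + $0.00 + $0.00 + $0.00 = $6.63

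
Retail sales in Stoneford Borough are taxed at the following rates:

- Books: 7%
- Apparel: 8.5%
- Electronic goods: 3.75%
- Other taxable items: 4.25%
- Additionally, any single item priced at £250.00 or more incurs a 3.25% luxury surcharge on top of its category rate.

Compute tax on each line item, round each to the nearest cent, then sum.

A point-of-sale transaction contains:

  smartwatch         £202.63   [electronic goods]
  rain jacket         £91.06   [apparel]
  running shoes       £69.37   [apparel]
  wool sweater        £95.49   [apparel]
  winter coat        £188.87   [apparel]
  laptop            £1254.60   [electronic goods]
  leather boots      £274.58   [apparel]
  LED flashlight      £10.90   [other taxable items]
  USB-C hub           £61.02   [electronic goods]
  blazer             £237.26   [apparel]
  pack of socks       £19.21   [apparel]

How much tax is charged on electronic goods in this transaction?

£97.71

Smartwatch £202.63: electronic goods → 3.75% → £7.60
Laptop £1254.60: electronic goods → 3.75% + 3.25% surcharge = 7% → £87.82
USB-C hub £61.02: electronic goods → 3.75% → £2.29
Tax on electronic goods = £7.60 + £87.82 + £2.29 = £97.71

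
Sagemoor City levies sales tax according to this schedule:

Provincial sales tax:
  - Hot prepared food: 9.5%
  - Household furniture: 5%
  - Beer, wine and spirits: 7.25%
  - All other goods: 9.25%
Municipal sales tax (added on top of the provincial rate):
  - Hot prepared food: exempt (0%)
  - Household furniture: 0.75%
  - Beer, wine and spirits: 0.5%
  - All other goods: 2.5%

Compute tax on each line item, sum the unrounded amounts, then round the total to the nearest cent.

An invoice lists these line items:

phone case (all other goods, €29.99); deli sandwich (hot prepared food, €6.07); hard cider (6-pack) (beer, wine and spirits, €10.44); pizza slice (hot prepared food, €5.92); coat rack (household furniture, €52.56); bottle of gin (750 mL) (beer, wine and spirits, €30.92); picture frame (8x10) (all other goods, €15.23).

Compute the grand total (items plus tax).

Phone case €29.99: all other goods → 9.25% + 2.5% municipal = 11.75% → €3.523825
Deli sandwich €6.07: hot prepared food → 9.5% + 0% municipal = 9.5% → €0.57665
Hard cider (6-pack) €10.44: beer, wine and spirits → 7.25% + 0.5% municipal = 7.75% → €0.8091
Pizza slice €5.92: hot prepared food → 9.5% + 0% municipal = 9.5% → €0.5624
Coat rack €52.56: household furniture → 5% + 0.75% municipal = 5.75% → €3.0222
Bottle of gin (750 mL) €30.92: beer, wine and spirits → 7.25% + 0.5% municipal = 7.75% → €2.3963
Picture frame (8x10) €15.23: all other goods → 9.25% + 2.5% municipal = 11.75% → €1.789525
Subtotal = €151.13; unrounded tax = €12.68 → €12.68; total due = €163.81

€163.81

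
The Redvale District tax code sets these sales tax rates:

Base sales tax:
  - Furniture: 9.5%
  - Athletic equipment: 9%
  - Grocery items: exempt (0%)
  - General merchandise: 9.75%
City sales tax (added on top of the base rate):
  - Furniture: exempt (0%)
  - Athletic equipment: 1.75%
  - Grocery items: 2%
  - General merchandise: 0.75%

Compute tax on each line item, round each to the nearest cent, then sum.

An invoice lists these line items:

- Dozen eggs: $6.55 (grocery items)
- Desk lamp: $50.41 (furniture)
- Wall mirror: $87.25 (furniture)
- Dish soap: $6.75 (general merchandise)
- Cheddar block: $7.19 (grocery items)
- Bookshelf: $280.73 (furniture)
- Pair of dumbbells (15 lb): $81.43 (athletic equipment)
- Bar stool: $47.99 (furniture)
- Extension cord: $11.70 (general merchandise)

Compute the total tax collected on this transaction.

Dozen eggs $6.55: grocery items → 0% + 2% city = 2% → $0.13
Desk lamp $50.41: furniture → 9.5% + 0% city = 9.5% → $4.79
Wall mirror $87.25: furniture → 9.5% + 0% city = 9.5% → $8.29
Dish soap $6.75: general merchandise → 9.75% + 0.75% city = 10.5% → $0.71
Cheddar block $7.19: grocery items → 0% + 2% city = 2% → $0.14
Bookshelf $280.73: furniture → 9.5% + 0% city = 9.5% → $26.67
Pair of dumbbells (15 lb) $81.43: athletic equipment → 9% + 1.75% city = 10.75% → $8.75
Bar stool $47.99: furniture → 9.5% + 0% city = 9.5% → $4.56
Extension cord $11.70: general merchandise → 9.75% + 0.75% city = 10.5% → $1.23
Total tax = $0.13 + $4.79 + $8.29 + $0.71 + $0.14 + $26.67 + $8.75 + $4.56 + $1.23 = $55.27

$55.27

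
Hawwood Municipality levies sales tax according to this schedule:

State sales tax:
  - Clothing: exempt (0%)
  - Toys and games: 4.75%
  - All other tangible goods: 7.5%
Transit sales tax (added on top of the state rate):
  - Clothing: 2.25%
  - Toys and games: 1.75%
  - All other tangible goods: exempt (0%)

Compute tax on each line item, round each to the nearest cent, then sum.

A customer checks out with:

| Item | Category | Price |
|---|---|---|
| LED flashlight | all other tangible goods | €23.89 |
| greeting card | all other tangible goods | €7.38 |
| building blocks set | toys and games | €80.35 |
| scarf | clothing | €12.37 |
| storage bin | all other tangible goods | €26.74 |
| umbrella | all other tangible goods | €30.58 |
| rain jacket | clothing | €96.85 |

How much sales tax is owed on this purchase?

LED flashlight €23.89: all other tangible goods → 7.5% + 0% transit = 7.5% → €1.79
Greeting card €7.38: all other tangible goods → 7.5% + 0% transit = 7.5% → €0.55
Building blocks set €80.35: toys and games → 4.75% + 1.75% transit = 6.5% → €5.22
Scarf €12.37: clothing → 0% + 2.25% transit = 2.25% → €0.28
Storage bin €26.74: all other tangible goods → 7.5% + 0% transit = 7.5% → €2.01
Umbrella €30.58: all other tangible goods → 7.5% + 0% transit = 7.5% → €2.29
Rain jacket €96.85: clothing → 0% + 2.25% transit = 2.25% → €2.18
Total tax = €1.79 + €0.55 + €5.22 + €0.28 + €2.01 + €2.29 + €2.18 = €14.32

€14.32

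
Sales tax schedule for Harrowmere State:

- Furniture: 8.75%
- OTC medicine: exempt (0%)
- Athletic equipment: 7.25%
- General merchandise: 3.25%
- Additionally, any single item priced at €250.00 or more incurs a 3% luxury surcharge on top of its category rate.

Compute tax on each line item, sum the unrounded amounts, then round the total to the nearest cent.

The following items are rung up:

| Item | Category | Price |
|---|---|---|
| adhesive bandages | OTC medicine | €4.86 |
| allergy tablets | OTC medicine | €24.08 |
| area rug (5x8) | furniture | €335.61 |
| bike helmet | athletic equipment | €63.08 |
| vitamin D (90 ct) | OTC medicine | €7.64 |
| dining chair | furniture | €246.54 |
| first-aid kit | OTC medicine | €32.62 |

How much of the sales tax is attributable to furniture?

Area rug (5x8) €335.61: furniture → 8.75% + 3% surcharge = 11.75% → €39.434175
Dining chair €246.54: furniture → 8.75% → €21.57225
Tax on furniture: unrounded sum = €61.006425 → €61.01

€61.01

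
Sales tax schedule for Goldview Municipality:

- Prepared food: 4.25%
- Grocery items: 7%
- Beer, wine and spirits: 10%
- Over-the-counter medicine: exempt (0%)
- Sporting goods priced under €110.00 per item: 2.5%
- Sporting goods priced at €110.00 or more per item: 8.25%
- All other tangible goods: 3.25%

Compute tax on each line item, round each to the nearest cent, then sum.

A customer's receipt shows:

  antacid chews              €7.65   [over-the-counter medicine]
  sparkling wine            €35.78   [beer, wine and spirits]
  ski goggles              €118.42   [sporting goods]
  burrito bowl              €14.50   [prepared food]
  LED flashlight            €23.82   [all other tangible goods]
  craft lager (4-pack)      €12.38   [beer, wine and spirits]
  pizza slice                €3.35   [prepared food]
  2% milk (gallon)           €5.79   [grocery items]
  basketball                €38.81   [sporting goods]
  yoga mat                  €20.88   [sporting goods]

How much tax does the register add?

Antacid chews €7.65: over-the-counter medicine → 0% → €0.00
Sparkling wine €35.78: beer, wine and spirits → 10% → €3.58
Ski goggles €118.42: sporting goods, €110.00 or more → 8.25% → €9.77
Burrito bowl €14.50: prepared food → 4.25% → €0.62
LED flashlight €23.82: all other tangible goods → 3.25% → €0.77
Craft lager (4-pack) €12.38: beer, wine and spirits → 10% → €1.24
Pizza slice €3.35: prepared food → 4.25% → €0.14
2% milk (gallon) €5.79: grocery items → 7% → €0.41
Basketball €38.81: sporting goods, under €110.00 → 2.5% → €0.97
Yoga mat €20.88: sporting goods, under €110.00 → 2.5% → €0.52
Total tax = €3.58 + €9.77 + €0.62 + €0.77 + €1.24 + €0.14 + €0.41 + €0.97 + €0.52 = €18.02

€18.02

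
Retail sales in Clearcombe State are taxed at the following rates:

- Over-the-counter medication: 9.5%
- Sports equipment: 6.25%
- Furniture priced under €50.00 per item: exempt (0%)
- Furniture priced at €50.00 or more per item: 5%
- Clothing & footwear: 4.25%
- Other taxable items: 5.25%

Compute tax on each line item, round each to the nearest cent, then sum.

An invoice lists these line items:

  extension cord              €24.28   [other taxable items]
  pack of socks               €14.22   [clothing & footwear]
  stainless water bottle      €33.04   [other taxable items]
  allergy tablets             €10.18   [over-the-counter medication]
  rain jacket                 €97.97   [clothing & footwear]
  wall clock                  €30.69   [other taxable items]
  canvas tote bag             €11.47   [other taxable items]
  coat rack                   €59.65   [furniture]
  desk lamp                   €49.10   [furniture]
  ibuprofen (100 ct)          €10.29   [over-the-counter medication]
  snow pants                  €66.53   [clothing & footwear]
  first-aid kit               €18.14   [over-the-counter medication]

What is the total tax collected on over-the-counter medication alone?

Allergy tablets €10.18: over-the-counter medication → 9.5% → €0.97
Ibuprofen (100 ct) €10.29: over-the-counter medication → 9.5% → €0.98
First-aid kit €18.14: over-the-counter medication → 9.5% → €1.72
Tax on over-the-counter medication = €0.97 + €0.98 + €1.72 = €3.67

€3.67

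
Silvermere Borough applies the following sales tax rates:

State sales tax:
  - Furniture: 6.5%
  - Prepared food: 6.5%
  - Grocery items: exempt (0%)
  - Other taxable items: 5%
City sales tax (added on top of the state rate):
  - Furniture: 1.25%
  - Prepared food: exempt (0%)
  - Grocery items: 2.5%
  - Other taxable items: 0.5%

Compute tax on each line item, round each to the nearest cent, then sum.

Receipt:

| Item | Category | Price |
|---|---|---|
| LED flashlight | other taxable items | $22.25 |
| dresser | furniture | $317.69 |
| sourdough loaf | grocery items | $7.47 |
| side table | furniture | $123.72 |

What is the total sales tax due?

LED flashlight $22.25: other taxable items → 5% + 0.5% city = 5.5% → $1.22
Dresser $317.69: furniture → 6.5% + 1.25% city = 7.75% → $24.62
Sourdough loaf $7.47: grocery items → 0% + 2.5% city = 2.5% → $0.19
Side table $123.72: furniture → 6.5% + 1.25% city = 7.75% → $9.59
Total tax = $1.22 + $24.62 + $0.19 + $9.59 = $35.62

$35.62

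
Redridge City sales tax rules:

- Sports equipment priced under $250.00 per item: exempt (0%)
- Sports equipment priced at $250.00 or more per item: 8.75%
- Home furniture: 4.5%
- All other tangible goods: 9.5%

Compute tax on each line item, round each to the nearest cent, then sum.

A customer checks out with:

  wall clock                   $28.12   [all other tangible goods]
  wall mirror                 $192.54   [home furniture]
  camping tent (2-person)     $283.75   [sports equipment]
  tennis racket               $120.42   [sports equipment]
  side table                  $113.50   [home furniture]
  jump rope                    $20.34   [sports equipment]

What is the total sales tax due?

$41.27

Wall clock $28.12: all other tangible goods → 9.5% → $2.67
Wall mirror $192.54: home furniture → 4.5% → $8.66
Camping tent (2-person) $283.75: sports equipment, $250.00 or more → 8.75% → $24.83
Tennis racket $120.42: sports equipment, under $250.00 → 0% → $0.00
Side table $113.50: home furniture → 4.5% → $5.11
Jump rope $20.34: sports equipment, under $250.00 → 0% → $0.00
Total tax = $2.67 + $8.66 + $24.83 + $5.11 = $41.27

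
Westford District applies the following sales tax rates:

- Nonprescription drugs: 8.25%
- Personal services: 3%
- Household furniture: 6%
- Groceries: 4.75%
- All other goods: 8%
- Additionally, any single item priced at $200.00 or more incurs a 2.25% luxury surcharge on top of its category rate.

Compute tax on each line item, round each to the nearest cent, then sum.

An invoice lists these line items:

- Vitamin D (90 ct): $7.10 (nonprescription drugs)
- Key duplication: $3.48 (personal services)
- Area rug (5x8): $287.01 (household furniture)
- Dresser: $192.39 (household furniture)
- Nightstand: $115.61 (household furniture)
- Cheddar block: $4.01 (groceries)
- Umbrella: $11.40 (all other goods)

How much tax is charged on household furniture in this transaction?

$42.16

Area rug (5x8) $287.01: household furniture → 6% + 2.25% surcharge = 8.25% → $23.68
Dresser $192.39: household furniture → 6% → $11.54
Nightstand $115.61: household furniture → 6% → $6.94
Tax on household furniture = $23.68 + $11.54 + $6.94 = $42.16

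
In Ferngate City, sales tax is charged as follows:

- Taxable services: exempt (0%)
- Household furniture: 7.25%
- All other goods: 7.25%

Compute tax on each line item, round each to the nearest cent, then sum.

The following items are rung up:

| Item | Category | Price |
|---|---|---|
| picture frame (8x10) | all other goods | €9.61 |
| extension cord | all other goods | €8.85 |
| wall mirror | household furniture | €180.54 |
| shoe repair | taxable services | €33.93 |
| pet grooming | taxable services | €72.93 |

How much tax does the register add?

€14.43

Picture frame (8x10) €9.61: all other goods → 7.25% → €0.70
Extension cord €8.85: all other goods → 7.25% → €0.64
Wall mirror €180.54: household furniture → 7.25% → €13.09
Shoe repair €33.93: taxable services → 0% → €0.00
Pet grooming €72.93: taxable services → 0% → €0.00
Total tax = €0.70 + €0.64 + €13.09 = €14.43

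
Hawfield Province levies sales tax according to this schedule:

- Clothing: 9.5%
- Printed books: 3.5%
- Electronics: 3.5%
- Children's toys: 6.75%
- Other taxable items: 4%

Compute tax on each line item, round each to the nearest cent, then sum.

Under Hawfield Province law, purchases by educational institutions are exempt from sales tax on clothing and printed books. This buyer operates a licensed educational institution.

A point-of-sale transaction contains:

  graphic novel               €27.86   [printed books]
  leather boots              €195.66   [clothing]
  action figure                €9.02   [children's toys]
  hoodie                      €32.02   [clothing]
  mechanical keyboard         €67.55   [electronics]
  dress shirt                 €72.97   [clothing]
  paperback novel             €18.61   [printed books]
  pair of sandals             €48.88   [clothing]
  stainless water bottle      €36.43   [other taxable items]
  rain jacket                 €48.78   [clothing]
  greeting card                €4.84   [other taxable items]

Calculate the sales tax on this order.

Graphic novel €27.86: printed books, buyer-exempt → 0% → €0.00
Leather boots €195.66: clothing, buyer-exempt → 0% → €0.00
Action figure €9.02: children's toys → 6.75% → €0.61
Hoodie €32.02: clothing, buyer-exempt → 0% → €0.00
Mechanical keyboard €67.55: electronics → 3.5% → €2.36
Dress shirt €72.97: clothing, buyer-exempt → 0% → €0.00
Paperback novel €18.61: printed books, buyer-exempt → 0% → €0.00
Pair of sandals €48.88: clothing, buyer-exempt → 0% → €0.00
Stainless water bottle €36.43: other taxable items → 4% → €1.46
Rain jacket €48.78: clothing, buyer-exempt → 0% → €0.00
Greeting card €4.84: other taxable items → 4% → €0.19
Total tax = €0.61 + €2.36 + €1.46 + €0.19 = €4.62

€4.62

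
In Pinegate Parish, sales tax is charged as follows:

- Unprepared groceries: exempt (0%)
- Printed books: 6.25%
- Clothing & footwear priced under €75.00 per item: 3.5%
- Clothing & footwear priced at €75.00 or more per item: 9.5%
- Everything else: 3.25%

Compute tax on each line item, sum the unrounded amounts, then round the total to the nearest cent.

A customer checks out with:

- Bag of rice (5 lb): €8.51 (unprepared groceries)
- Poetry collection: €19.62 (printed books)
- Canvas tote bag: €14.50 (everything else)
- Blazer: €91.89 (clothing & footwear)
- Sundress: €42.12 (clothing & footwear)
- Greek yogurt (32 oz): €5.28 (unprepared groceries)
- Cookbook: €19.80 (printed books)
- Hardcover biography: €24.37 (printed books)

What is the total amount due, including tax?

€240.75

Bag of rice (5 lb) €8.51: unprepared groceries → 0% → €0.00
Poetry collection €19.62: printed books → 6.25% → €1.22625
Canvas tote bag €14.50: everything else → 3.25% → €0.47125
Blazer €91.89: clothing & footwear, €75.00 or more → 9.5% → €8.72955
Sundress €42.12: clothing & footwear, under €75.00 → 3.5% → €1.4742
Greek yogurt (32 oz) €5.28: unprepared groceries → 0% → €0.00
Cookbook €19.80: printed books → 6.25% → €1.2375
Hardcover biography €24.37: printed books → 6.25% → €1.523125
Subtotal = €226.09; unrounded tax = €14.661875 → €14.66; total due = €240.75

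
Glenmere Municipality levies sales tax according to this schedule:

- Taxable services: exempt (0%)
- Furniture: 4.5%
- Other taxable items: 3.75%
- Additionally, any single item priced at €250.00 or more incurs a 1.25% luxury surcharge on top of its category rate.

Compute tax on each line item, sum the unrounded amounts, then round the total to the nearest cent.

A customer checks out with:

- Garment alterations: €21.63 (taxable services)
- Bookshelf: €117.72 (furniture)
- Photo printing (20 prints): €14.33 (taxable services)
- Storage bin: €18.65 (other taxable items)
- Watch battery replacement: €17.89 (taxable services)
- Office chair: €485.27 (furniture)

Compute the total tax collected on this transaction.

Garment alterations €21.63: taxable services → 0% → €0.00
Bookshelf €117.72: furniture → 4.5% → €5.2974
Photo printing (20 prints) €14.33: taxable services → 0% → €0.00
Storage bin €18.65: other taxable items → 3.75% → €0.699375
Watch battery replacement €17.89: taxable services → 0% → €0.00
Office chair €485.27: furniture → 4.5% + 1.25% surcharge = 5.75% → €27.903025
Unrounded tax sum = €33.8998 → €33.90

€33.90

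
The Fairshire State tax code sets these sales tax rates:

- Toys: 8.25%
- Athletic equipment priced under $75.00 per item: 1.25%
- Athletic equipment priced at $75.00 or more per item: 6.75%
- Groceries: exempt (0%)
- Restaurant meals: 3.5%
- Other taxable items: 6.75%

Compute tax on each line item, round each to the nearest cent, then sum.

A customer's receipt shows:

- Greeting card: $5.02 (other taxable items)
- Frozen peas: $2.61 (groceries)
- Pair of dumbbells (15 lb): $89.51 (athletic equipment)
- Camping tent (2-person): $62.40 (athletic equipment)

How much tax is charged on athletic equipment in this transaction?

$6.82

Pair of dumbbells (15 lb) $89.51: athletic equipment, $75.00 or more → 6.75% → $6.04
Camping tent (2-person) $62.40: athletic equipment, under $75.00 → 1.25% → $0.78
Tax on athletic equipment = $6.04 + $0.78 = $6.82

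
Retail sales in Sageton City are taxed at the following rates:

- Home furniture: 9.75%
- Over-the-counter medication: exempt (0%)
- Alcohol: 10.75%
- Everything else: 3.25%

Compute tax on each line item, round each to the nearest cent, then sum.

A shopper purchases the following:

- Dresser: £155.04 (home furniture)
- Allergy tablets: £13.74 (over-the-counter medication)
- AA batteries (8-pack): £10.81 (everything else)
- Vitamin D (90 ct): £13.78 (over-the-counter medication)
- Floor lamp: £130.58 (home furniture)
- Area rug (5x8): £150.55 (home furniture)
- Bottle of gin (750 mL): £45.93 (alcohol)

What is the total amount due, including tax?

£568.25

Dresser £155.04: home furniture → 9.75% → £15.12
Allergy tablets £13.74: over-the-counter medication → 0% → £0.00
AA batteries (8-pack) £10.81: everything else → 3.25% → £0.35
Vitamin D (90 ct) £13.78: over-the-counter medication → 0% → £0.00
Floor lamp £130.58: home furniture → 9.75% → £12.73
Area rug (5x8) £150.55: home furniture → 9.75% → £14.68
Bottle of gin (750 mL) £45.93: alcohol → 10.75% → £4.94
Subtotal = £520.43; tax = £47.82; total due = £568.25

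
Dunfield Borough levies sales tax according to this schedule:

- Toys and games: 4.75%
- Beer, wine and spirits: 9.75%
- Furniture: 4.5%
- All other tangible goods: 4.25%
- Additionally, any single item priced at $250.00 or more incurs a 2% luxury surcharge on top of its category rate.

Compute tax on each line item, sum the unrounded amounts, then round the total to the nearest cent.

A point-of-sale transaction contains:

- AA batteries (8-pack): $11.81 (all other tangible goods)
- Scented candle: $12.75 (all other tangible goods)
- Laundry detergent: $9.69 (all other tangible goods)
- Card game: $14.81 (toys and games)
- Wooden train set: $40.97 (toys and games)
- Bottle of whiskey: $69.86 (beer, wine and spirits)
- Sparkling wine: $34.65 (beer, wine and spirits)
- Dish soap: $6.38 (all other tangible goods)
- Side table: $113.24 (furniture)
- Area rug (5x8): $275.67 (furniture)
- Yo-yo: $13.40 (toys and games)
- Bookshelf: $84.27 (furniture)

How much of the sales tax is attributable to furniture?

Side table $113.24: furniture → 4.5% → $5.0958
Area rug (5x8) $275.67: furniture → 4.5% + 2% surcharge = 6.5% → $17.91855
Bookshelf $84.27: furniture → 4.5% → $3.79215
Tax on furniture: unrounded sum = $26.8065 → $26.81

$26.81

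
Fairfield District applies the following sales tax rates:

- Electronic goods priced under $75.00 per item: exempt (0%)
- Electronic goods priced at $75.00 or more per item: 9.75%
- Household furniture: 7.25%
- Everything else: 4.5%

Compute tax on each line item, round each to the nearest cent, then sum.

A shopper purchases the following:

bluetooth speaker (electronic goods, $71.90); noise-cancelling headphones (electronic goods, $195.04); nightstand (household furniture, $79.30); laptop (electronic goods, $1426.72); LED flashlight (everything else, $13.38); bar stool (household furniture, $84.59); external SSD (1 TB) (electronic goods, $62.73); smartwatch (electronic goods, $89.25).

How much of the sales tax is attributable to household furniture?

Nightstand $79.30: household furniture → 7.25% → $5.75
Bar stool $84.59: household furniture → 7.25% → $6.13
Tax on household furniture = $5.75 + $6.13 = $11.88

$11.88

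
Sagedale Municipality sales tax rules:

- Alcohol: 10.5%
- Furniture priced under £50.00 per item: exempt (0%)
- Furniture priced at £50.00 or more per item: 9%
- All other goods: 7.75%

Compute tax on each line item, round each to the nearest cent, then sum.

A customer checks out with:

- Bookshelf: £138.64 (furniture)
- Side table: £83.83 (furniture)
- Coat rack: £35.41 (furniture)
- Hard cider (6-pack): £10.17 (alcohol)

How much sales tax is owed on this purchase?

£21.09

Bookshelf £138.64: furniture, £50.00 or more → 9% → £12.48
Side table £83.83: furniture, £50.00 or more → 9% → £7.54
Coat rack £35.41: furniture, under £50.00 → 0% → £0.00
Hard cider (6-pack) £10.17: alcohol → 10.5% → £1.07
Total tax = £12.48 + £7.54 + £1.07 = £21.09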